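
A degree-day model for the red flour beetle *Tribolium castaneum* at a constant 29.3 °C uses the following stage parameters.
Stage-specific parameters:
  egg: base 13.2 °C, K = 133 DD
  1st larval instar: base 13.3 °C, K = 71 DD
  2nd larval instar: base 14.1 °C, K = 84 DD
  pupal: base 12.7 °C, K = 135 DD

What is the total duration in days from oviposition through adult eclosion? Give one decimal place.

egg: 133 / (29.3 − 13.2) = 133 / 16.1 = 8.261 d.
1st larval instar: 71 / (29.3 − 13.3) = 71 / 16.0 = 4.438 d.
2nd larval instar: 84 / (29.3 − 14.1) = 84 / 15.2 = 5.526 d.
pupal: 135 / (29.3 − 12.7) = 135 / 16.6 = 8.133 d.
Sum = 26.357 ≈ 26.4 days.

26.4 days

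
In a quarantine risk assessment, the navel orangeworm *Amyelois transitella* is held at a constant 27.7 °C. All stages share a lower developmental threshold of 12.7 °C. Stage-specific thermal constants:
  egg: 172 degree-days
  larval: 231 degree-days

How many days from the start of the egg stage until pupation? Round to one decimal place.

26.9 days

Daily accumulation at 27.7 °C = 27.7 − 12.7 = 15.0 DD/day.
Total K = 172 + 231 = 403 DD.
Total duration = 403 / 15.0 = 26.867 ≈ 26.9 days.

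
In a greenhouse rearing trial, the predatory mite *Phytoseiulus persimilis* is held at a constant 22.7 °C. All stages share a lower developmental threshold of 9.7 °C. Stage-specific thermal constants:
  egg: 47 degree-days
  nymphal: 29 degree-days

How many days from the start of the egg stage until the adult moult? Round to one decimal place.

5.8 days

Daily accumulation at 22.7 °C = 22.7 − 9.7 = 13.0 DD/day.
Total K = 47 + 29 = 76 DD.
Total duration = 76 / 13.0 = 5.846 ≈ 5.8 days.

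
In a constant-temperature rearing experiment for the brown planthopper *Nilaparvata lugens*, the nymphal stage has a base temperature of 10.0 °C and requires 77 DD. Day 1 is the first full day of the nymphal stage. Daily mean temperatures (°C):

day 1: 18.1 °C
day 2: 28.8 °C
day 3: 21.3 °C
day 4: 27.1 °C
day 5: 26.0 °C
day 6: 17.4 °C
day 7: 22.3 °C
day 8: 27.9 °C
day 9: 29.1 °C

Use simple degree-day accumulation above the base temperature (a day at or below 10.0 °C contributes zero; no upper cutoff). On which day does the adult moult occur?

Daily DD above 10.0 °C: 8.1, 18.8, 11.3, 17.1, 16.0, 7.4, 12.3, 17.9, 19.1.
Cumulative: 8.1, 26.9, 38.2, 55.3, 71.3, 78.7, 91.0, 108.9, 128.0.
The total first reaches 77 DD on day 6.

day 6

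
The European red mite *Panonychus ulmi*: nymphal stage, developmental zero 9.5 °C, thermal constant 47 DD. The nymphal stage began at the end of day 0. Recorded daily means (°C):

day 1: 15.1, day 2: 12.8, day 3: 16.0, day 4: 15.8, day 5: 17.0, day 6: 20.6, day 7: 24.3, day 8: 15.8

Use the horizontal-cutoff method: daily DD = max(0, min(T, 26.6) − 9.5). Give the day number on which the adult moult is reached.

Daily DD above 9.5 °C (capped at 17.1): 5.6, 3.3, 6.5, 6.3, 7.5, 11.1, 14.8, 6.3.
Cumulative: 5.6, 8.9, 15.4, 21.7, 29.2, 40.3, 55.1, 61.4.
The total first reaches 47 DD on day 7.

day 7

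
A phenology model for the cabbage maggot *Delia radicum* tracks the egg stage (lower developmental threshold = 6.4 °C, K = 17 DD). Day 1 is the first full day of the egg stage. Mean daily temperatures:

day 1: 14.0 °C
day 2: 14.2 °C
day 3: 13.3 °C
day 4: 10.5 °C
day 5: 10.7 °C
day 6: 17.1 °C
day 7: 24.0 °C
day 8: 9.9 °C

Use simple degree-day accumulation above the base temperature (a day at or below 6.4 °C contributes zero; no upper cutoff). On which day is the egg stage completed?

Daily DD above 6.4 °C: 7.6, 7.8, 6.9, 4.1, 4.3, 10.7, 17.6, 3.5.
Cumulative: 7.6, 15.4, 22.3, 26.4, 30.7, 41.4, 59.0, 62.5.
The total first reaches 17 DD on day 3.

day 3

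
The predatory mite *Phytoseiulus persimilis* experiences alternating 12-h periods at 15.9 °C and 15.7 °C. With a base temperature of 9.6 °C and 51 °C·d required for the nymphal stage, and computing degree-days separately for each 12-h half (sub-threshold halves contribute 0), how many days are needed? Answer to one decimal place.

Day half: max(0, 15.9 − 9.6) × 0.5 = 6.3 × 0.5 = 3.15 DD.
Night half: max(0, 15.7 − 9.6) × 0.5 = 6.1 × 0.5 = 3.05 DD.
Per 24 h: 6.20 DD/day.
Duration = 51 / 6.20 = 8.226 ≈ 8.2 days.

8.2 days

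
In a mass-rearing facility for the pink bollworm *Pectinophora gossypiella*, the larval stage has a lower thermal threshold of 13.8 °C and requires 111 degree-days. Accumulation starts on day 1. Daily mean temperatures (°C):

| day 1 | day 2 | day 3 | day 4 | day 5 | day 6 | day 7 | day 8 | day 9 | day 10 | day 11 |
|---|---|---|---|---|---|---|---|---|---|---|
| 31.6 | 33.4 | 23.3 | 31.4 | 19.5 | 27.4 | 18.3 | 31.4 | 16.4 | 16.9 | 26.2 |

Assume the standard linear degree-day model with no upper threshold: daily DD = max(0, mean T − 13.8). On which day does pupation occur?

day 10

Daily DD above 13.8 °C: 17.8, 19.6, 9.5, 17.6, 5.7, 13.6, 4.5, 17.6, 2.6, 3.1, 12.4.
Cumulative: 17.8, 37.4, 46.9, 64.5, 70.2, 83.8, 88.3, 105.9, 108.5, 111.6, 124.0.
The total first reaches 111 DD on day 10.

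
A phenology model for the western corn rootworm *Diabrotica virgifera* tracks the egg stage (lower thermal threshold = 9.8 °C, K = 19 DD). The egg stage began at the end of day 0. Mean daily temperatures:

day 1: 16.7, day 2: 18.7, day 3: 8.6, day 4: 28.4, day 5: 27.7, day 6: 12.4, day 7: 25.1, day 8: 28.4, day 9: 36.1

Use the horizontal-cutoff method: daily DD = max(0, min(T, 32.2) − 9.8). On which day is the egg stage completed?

Daily DD above 9.8 °C (capped at 22.4): 6.9, 8.9, 0.0, 18.6, 17.9, 2.6, 15.3, 18.6, 22.4.
Cumulative: 6.9, 15.8, 15.8, 34.4, 52.3, 54.9, 70.2, 88.8, 111.2.
The total first reaches 19 DD on day 4.

day 4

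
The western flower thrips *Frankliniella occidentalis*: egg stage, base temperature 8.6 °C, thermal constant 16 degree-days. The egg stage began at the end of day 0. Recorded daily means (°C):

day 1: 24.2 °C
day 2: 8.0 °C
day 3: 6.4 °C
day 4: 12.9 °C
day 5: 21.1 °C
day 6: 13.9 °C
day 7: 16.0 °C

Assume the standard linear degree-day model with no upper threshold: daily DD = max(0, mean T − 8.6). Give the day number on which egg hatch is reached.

day 4

Daily DD above 8.6 °C: 15.6, 0.0, 0.0, 4.3, 12.5, 5.3, 7.4.
Cumulative: 15.6, 15.6, 15.6, 19.9, 32.4, 37.7, 45.1.
The total first reaches 16 DD on day 4.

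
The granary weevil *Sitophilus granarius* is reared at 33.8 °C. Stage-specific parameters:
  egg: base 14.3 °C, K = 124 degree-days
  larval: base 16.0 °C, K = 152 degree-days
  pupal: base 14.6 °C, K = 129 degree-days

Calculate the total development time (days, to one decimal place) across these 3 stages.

21.6 days

egg: 124 / (33.8 − 14.3) = 124 / 19.5 = 6.359 d.
larval: 152 / (33.8 − 16.0) = 152 / 17.8 = 8.539 d.
pupal: 129 / (33.8 − 14.6) = 129 / 19.2 = 6.719 d.
Sum = 21.617 ≈ 21.6 days.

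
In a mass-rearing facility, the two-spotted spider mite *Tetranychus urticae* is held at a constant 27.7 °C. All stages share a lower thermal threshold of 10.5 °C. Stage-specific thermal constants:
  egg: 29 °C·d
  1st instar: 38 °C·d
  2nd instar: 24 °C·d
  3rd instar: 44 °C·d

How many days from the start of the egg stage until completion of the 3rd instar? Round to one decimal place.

7.8 days

Daily accumulation at 27.7 °C = 27.7 − 10.5 = 17.2 DD/day.
Total K = 29 + 38 + 24 + 44 = 135 DD.
Total duration = 135 / 17.2 = 7.849 ≈ 7.8 days.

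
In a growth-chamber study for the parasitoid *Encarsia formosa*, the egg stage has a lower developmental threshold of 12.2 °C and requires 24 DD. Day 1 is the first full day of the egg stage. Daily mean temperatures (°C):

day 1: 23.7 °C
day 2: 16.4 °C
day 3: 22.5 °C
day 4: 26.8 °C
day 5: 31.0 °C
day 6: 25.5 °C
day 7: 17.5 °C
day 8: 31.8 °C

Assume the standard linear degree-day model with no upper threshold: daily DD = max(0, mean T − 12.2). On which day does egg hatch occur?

day 3

Daily DD above 12.2 °C: 11.5, 4.2, 10.3, 14.6, 18.8, 13.3, 5.3, 19.6.
Cumulative: 11.5, 15.7, 26.0, 40.6, 59.4, 72.7, 78.0, 97.6.
The total first reaches 24 DD on day 3.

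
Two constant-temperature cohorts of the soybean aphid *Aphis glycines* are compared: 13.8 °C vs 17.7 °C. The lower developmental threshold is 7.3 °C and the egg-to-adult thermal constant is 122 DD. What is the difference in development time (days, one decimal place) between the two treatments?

7.0 days

At 13.8 °C: 122 / (13.8 − 7.3) = 122 / 6.5 = 18.769 d.
At 17.7 °C: 122 / (17.7 − 7.3) = 122 / 10.4 = 11.731 d.
Difference = |18.769 − 11.731| = 7.038 ≈ 7.0 days.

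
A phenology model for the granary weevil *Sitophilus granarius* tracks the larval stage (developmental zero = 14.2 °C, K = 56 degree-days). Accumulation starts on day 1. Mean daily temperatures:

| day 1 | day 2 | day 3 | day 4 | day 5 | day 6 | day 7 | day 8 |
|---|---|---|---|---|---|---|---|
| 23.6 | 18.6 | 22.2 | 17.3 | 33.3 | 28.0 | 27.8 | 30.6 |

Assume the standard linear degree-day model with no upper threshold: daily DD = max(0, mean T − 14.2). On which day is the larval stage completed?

day 6

Daily DD above 14.2 °C: 9.4, 4.4, 8.0, 3.1, 19.1, 13.8, 13.6, 16.4.
Cumulative: 9.4, 13.8, 21.8, 24.9, 44.0, 57.8, 71.4, 87.8.
The total first reaches 56 DD on day 6.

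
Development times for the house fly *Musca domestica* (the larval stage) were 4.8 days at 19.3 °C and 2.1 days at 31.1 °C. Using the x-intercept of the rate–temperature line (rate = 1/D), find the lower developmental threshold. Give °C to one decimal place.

Linear rate model ⇒ the product D·(T − T_b) is constant across temperatures.
4.8·(19.3 − T_b) = 2.1·(31.1 − T_b)
T_b = (4.8·19.3 − 2.1·31.1) / (4.8 − 2.1) = 27.33 / 2.7 = 10.122 °C ≈ 10.1 °C.

10.1 °C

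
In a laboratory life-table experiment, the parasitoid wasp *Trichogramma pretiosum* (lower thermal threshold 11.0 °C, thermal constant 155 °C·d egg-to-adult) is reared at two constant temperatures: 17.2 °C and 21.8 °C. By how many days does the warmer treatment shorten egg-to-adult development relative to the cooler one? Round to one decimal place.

At 17.2 °C: 155 / (17.2 − 11.0) = 155 / 6.2 = 25.000 d.
At 21.8 °C: 155 / (21.8 − 11.0) = 155 / 10.8 = 14.352 d.
Difference = |25.000 − 14.352| = 10.648 ≈ 10.6 days.

10.6 days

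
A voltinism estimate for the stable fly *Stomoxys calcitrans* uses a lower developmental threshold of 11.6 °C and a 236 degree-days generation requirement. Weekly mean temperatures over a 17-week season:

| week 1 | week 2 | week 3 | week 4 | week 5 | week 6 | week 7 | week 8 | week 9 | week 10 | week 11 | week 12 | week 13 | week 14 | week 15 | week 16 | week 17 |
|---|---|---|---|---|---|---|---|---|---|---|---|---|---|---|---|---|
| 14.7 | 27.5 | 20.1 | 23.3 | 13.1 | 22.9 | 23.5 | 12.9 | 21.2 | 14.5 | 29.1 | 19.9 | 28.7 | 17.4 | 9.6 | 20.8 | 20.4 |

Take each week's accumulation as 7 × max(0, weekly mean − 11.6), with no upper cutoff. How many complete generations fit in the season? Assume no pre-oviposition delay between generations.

Weekly DD (7 × max(0, T̄ − 11.6)): 21.7, 111.3, 59.5, 81.9, 10.5, 79.1, 83.3, 9.1, 67.2, 20.3, 122.5, 58.1, 119.7, 40.6, 0.0, 64.4, 61.6.
Season total = 1010.8 DD.
Complete generations = ⌊1010.8 / 236⌋ = 4.

4 generations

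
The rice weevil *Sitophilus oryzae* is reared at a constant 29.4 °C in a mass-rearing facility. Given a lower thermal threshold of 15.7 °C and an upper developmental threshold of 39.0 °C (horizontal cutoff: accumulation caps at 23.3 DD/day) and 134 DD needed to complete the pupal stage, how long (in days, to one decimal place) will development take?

9.8 days

Daily accumulation = 29.4 − 15.7 = 13.7 DD/day.
Duration = 134 / 13.7 = 9.781 ≈ 9.8 days.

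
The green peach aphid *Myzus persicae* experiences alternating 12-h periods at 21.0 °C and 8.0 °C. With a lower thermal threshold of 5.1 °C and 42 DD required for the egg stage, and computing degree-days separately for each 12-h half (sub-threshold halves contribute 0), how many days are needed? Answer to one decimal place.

4.5 days

Day half: max(0, 21.0 − 5.1) × 0.5 = 15.9 × 0.5 = 7.95 DD.
Night half: max(0, 8.0 − 5.1) × 0.5 = 2.9 × 0.5 = 1.45 DD.
Per 24 h: 9.40 DD/day.
Duration = 42 / 9.40 = 4.468 ≈ 4.5 days.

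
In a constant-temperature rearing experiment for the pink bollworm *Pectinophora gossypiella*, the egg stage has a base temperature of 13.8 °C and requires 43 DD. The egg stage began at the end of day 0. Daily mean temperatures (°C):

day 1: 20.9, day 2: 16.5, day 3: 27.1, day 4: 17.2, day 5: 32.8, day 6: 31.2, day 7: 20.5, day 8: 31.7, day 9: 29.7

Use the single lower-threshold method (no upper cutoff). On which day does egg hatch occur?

Daily DD above 13.8 °C: 7.1, 2.7, 13.3, 3.4, 19.0, 17.4, 6.7, 17.9, 15.9.
Cumulative: 7.1, 9.8, 23.1, 26.5, 45.5, 62.9, 69.6, 87.5, 103.4.
The total first reaches 43 DD on day 5.

day 5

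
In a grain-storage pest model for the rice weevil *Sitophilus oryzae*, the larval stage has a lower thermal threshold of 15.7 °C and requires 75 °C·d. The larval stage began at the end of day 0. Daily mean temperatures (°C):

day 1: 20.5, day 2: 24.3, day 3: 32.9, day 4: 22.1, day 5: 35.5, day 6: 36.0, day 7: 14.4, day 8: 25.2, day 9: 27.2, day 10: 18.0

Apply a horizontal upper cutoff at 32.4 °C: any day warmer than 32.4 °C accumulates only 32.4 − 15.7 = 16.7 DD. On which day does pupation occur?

day 8

Daily DD above 15.7 °C (capped at 16.7): 4.8, 8.6, 16.7, 6.4, 16.7, 16.7, 0.0, 9.5, 11.5, 2.3.
Cumulative: 4.8, 13.4, 30.1, 36.5, 53.2, 69.9, 69.9, 79.4, 90.9, 93.2.
The total first reaches 75 DD on day 8.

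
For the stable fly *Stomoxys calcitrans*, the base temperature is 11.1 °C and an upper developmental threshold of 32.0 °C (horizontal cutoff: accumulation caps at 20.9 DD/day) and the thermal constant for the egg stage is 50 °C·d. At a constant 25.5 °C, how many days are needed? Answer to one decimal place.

3.5 days

Daily accumulation = 25.5 − 11.1 = 14.4 DD/day.
Duration = 50 / 14.4 = 3.472 ≈ 3.5 days.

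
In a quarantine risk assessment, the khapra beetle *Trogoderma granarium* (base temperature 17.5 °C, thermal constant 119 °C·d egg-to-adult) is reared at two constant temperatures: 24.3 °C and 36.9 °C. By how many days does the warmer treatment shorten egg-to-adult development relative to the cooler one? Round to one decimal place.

11.4 days

At 24.3 °C: 119 / (24.3 − 17.5) = 119 / 6.8 = 17.500 d.
At 36.9 °C: 119 / (36.9 − 17.5) = 119 / 19.4 = 6.134 d.
Difference = |17.500 − 6.134| = 11.366 ≈ 11.4 days.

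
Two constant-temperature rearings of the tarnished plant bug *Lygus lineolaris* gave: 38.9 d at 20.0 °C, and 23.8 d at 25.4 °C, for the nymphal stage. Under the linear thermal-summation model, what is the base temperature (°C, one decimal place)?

11.5 °C

Equal thermal constants: D₁(T₁ − T_b) = D₂(T₂ − T_b).
38.9·(20.0 − T_b) = 23.8·(25.4 − T_b)
T_b = (38.9·20.0 − 23.8·25.4) / (38.9 − 23.8) = 173.48 / 15.1 = 11.489 °C ≈ 11.5 °C.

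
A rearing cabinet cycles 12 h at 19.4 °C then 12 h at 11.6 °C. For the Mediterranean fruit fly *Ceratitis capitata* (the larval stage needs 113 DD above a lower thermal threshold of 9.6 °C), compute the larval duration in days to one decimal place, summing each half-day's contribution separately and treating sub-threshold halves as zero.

Day half: max(0, 19.4 − 9.6) × 0.5 = 9.8 × 0.5 = 4.90 DD.
Night half: max(0, 11.6 − 9.6) × 0.5 = 2.0 × 0.5 = 1.00 DD.
Per 24 h: 5.90 DD/day.
Duration = 113 / 5.90 = 19.153 ≈ 19.2 days.

19.2 days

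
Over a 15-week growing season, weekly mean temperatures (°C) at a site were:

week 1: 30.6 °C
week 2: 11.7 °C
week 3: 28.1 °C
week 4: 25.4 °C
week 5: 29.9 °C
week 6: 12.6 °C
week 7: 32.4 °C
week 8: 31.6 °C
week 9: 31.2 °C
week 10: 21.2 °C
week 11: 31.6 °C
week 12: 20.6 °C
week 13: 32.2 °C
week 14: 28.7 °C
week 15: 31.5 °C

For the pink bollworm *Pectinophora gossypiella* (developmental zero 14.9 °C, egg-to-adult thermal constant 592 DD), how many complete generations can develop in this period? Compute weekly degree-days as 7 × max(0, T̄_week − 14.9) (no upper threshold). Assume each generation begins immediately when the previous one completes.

Weekly DD (7 × max(0, T̄ − 14.9)): 109.9, 0.0, 92.4, 73.5, 105.0, 0.0, 122.5, 116.9, 114.1, 44.1, 116.9, 39.9, 121.1, 96.6, 116.2.
Season total = 1269.1 DD.
Complete generations = ⌊1269.1 / 592⌋ = 2.

2 generations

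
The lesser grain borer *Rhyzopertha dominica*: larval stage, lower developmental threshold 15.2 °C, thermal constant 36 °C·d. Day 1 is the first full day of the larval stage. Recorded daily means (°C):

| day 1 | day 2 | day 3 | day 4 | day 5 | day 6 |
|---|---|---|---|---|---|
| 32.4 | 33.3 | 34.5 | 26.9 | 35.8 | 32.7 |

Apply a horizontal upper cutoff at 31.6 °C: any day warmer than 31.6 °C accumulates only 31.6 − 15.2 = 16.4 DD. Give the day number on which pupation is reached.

day 3

Daily DD above 15.2 °C (capped at 16.4): 16.4, 16.4, 16.4, 11.7, 16.4, 16.4.
Cumulative: 16.4, 32.8, 49.2, 60.9, 77.3, 93.7.
The total first reaches 36 DD on day 3.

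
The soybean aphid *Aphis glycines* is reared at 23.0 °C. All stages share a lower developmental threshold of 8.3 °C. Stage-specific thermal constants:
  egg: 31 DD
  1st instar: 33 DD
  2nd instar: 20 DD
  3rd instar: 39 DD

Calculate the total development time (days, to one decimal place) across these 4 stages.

8.4 days

Daily accumulation at 23.0 °C = 23.0 − 8.3 = 14.7 DD/day.
Total K = 31 + 33 + 20 + 39 = 123 DD.
Total duration = 123 / 14.7 = 8.367 ≈ 8.4 days.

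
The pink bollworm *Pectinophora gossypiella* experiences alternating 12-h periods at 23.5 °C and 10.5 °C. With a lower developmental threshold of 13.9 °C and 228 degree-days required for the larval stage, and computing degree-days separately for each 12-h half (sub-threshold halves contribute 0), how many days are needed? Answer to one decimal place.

47.5 days

Day half: max(0, 23.5 − 13.9) × 0.5 = 9.6 × 0.5 = 4.80 DD.
Night half: max(0, 10.5 − 13.9) × 0.5 = 0.0 × 0.5 = 0.00 DD.
Per 24 h: 4.80 DD/day.
Duration = 228 / 4.80 = 47.500 ≈ 47.5 days.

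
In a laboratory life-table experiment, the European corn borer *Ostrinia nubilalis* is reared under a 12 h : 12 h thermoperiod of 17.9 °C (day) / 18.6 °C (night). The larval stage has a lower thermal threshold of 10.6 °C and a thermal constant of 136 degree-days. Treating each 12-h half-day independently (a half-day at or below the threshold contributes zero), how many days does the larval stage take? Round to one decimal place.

Day half: max(0, 17.9 − 10.6) × 0.5 = 7.3 × 0.5 = 3.65 DD.
Night half: max(0, 18.6 − 10.6) × 0.5 = 8.0 × 0.5 = 4.00 DD.
Per 24 h: 7.65 DD/day.
Duration = 136 / 7.65 = 17.778 ≈ 17.8 days.

17.8 days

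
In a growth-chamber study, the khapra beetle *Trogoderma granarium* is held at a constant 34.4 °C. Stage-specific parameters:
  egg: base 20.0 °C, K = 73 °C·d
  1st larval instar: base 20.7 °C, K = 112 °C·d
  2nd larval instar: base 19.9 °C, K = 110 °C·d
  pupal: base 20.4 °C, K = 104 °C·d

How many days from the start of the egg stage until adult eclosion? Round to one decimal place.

28.3 days

egg: 73 / (34.4 − 20.0) = 73 / 14.4 = 5.069 d.
1st larval instar: 112 / (34.4 − 20.7) = 112 / 13.7 = 8.175 d.
2nd larval instar: 110 / (34.4 − 19.9) = 110 / 14.5 = 7.586 d.
pupal: 104 / (34.4 − 20.4) = 104 / 14.0 = 7.429 d.
Sum = 28.259 ≈ 28.3 days.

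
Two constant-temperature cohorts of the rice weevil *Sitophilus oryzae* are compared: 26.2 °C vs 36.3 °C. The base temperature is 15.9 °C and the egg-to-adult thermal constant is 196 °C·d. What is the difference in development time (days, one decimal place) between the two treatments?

At 26.2 °C: 196 / (26.2 − 15.9) = 196 / 10.3 = 19.029 d.
At 36.3 °C: 196 / (36.3 − 15.9) = 196 / 20.4 = 9.608 d.
Difference = |19.029 − 9.608| = 9.421 ≈ 9.4 days.

9.4 days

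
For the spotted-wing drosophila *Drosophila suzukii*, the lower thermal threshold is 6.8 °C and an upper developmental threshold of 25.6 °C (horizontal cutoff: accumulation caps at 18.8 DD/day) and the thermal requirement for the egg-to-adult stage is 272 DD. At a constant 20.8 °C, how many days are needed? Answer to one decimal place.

19.4 days

Daily accumulation = 20.8 − 6.8 = 14.0 DD/day.
Duration = 272 / 14.0 = 19.429 ≈ 19.4 days.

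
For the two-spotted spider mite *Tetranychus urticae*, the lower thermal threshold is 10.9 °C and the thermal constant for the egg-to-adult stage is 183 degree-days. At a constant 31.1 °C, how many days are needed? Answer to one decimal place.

9.1 days

Daily accumulation = 31.1 − 10.9 = 20.2 DD/day.
Duration = 183 / 20.2 = 9.059 ≈ 9.1 days.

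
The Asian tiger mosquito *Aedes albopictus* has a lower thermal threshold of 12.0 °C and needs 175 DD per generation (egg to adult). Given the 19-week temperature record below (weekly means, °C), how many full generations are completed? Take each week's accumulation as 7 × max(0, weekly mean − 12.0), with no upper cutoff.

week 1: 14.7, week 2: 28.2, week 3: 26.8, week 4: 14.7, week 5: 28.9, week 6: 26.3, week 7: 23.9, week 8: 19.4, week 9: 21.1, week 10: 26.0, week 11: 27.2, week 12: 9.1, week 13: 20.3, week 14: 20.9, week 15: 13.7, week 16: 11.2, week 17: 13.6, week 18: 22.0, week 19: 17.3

6 generations

Weekly DD (7 × max(0, T̄ − 12.0)): 18.9, 113.4, 103.6, 18.9, 118.3, 100.1, 83.3, 51.8, 63.7, 98.0, 106.4, 0.0, 58.1, 62.3, 11.9, 0.0, 11.2, 70.0, 37.1.
Season total = 1127.0 DD.
Complete generations = ⌊1127.0 / 175⌋ = 6.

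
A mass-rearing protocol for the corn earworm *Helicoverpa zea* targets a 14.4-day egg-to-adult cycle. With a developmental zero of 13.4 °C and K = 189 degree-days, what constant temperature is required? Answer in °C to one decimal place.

Required daily accumulation = 189 / 14.4 = 13.125 DD/day.
T = T_base + 13.125 = 13.4 + 13.125 = 26.525 ≈ 26.5 °C.

26.5 °C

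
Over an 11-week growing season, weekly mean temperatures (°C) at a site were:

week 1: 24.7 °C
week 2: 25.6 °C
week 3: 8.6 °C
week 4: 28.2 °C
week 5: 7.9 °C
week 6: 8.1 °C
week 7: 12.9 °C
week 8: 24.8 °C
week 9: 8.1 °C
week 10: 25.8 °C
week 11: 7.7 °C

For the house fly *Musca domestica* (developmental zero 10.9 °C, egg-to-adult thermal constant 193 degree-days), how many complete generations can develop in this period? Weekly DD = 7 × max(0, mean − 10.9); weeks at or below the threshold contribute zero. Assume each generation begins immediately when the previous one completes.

Weekly DD (7 × max(0, T̄ − 10.9)): 96.6, 102.9, 0.0, 121.1, 0.0, 0.0, 14.0, 97.3, 0.0, 104.3, 0.0.
Season total = 536.2 DD.
Complete generations = ⌊536.2 / 193⌋ = 2.

2 generations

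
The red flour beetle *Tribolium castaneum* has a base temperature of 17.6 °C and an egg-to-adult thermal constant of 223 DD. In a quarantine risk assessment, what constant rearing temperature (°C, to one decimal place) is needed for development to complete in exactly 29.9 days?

Required daily accumulation = 223 / 29.9 = 7.458 DD/day.
T = T_base + 7.458 = 17.6 + 7.458 = 25.058 ≈ 25.1 °C.

25.1 °C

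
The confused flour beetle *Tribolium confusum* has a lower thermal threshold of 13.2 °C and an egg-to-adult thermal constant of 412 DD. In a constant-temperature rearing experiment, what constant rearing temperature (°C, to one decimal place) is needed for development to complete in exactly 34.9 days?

25.0 °C

Required daily accumulation = 412 / 34.9 = 11.805 DD/day.
T = T_base + 11.805 = 13.2 + 11.805 = 25.005 ≈ 25.0 °C.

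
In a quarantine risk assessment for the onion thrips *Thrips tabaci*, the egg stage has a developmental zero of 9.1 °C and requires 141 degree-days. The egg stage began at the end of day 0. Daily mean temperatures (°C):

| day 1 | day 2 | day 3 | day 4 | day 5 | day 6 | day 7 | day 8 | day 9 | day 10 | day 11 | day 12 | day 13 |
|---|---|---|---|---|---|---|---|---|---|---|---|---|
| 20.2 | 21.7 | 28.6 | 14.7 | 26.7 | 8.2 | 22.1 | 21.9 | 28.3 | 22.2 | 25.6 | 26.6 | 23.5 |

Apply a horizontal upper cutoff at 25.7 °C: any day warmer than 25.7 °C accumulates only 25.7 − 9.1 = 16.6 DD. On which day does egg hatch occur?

Daily DD above 9.1 °C (capped at 16.6): 11.1, 12.6, 16.6, 5.6, 16.6, 0.0, 13.0, 12.8, 16.6, 13.1, 16.5, 16.6, 14.4.
Cumulative: 11.1, 23.7, 40.3, 45.9, 62.5, 62.5, 75.5, 88.3, 104.9, 118.0, 134.5, 151.1, 165.5.
The total first reaches 141 DD on day 12.

day 12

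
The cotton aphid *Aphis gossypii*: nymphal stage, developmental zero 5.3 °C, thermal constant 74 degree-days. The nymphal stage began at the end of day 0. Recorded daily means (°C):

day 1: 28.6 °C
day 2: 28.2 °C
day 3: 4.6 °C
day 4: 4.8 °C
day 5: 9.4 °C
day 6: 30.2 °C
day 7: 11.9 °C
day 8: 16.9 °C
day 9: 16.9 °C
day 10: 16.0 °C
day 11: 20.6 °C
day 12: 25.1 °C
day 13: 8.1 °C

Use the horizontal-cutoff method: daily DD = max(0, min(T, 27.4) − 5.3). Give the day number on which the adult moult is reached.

day 7

Daily DD above 5.3 °C (capped at 22.1): 22.1, 22.1, 0.0, 0.0, 4.1, 22.1, 6.6, 11.6, 11.6, 10.7, 15.3, 19.8, 2.8.
Cumulative: 22.1, 44.2, 44.2, 44.2, 48.3, 70.4, 77.0, 88.6, 100.2, 110.9, 126.2, 146.0, 148.8.
The total first reaches 74 DD on day 7.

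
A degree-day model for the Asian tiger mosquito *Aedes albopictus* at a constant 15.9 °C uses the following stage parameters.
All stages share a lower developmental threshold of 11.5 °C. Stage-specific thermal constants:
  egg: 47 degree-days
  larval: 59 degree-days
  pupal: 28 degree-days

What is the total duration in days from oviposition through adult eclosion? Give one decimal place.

30.5 days

Daily accumulation at 15.9 °C = 15.9 − 11.5 = 4.4 DD/day.
Total K = 47 + 59 + 28 = 134 DD.
Total duration = 134 / 4.4 = 30.455 ≈ 30.5 days.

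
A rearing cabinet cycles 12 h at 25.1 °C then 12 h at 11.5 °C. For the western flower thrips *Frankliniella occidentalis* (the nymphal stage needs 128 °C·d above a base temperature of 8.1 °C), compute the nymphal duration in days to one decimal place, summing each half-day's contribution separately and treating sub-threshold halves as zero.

12.5 days

Day half: max(0, 25.1 − 8.1) × 0.5 = 17.0 × 0.5 = 8.50 DD.
Night half: max(0, 11.5 − 8.1) × 0.5 = 3.4 × 0.5 = 1.70 DD.
Per 24 h: 10.20 DD/day.
Duration = 128 / 10.20 = 12.549 ≈ 12.5 days.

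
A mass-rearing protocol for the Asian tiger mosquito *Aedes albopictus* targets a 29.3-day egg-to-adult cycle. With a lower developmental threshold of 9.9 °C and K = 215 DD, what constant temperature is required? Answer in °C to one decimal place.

Required daily accumulation = 215 / 29.3 = 7.338 DD/day.
T = T_base + 7.338 = 9.9 + 7.338 = 17.238 ≈ 17.2 °C.

17.2 °C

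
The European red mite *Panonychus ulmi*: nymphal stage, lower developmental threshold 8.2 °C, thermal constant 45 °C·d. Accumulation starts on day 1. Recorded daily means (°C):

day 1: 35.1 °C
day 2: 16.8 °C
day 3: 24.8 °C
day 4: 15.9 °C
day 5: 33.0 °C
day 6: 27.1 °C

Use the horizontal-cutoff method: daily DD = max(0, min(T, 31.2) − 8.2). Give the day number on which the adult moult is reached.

day 3

Daily DD above 8.2 °C (capped at 23.0): 23.0, 8.6, 16.6, 7.7, 23.0, 18.9.
Cumulative: 23.0, 31.6, 48.2, 55.9, 78.9, 97.8.
The total first reaches 45 DD on day 3.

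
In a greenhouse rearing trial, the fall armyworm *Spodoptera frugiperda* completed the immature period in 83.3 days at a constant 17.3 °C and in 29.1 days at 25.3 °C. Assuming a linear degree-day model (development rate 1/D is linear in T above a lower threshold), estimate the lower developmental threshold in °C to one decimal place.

13.0 °C

Linear rate model ⇒ the product D·(T − T_b) is constant across temperatures.
83.3·(17.3 − T_b) = 29.1·(25.3 − T_b)
T_b = (83.3·17.3 − 29.1·25.3) / (83.3 − 29.1) = 704.86 / 54.2 = 13.005 °C ≈ 13.0 °C.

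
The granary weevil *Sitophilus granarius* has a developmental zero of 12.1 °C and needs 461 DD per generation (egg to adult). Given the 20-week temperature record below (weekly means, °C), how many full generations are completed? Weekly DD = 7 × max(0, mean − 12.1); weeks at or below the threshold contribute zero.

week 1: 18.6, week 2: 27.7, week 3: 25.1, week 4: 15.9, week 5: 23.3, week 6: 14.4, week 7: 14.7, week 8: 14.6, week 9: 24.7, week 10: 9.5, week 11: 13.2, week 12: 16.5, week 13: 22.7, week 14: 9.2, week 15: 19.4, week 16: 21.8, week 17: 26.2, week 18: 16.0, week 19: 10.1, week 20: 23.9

Weekly DD (7 × max(0, T̄ − 12.1)): 45.5, 109.2, 91.0, 26.6, 78.4, 16.1, 18.2, 17.5, 88.2, 0.0, 7.7, 30.8, 74.2, 0.0, 51.1, 67.9, 98.7, 27.3, 0.0, 82.6.
Season total = 931.0 DD.
Complete generations = ⌊931.0 / 461⌋ = 2.

2 generations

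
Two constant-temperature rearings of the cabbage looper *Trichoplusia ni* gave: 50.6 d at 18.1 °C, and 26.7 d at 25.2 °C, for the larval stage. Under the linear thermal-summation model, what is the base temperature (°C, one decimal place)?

10.2 °C

Equal thermal constants: D₁(T₁ − T_b) = D₂(T₂ − T_b).
50.6·(18.1 − T_b) = 26.7·(25.2 − T_b)
T_b = (50.6·18.1 − 26.7·25.2) / (50.6 − 26.7) = 243.02 / 23.9 = 10.168 °C ≈ 10.2 °C.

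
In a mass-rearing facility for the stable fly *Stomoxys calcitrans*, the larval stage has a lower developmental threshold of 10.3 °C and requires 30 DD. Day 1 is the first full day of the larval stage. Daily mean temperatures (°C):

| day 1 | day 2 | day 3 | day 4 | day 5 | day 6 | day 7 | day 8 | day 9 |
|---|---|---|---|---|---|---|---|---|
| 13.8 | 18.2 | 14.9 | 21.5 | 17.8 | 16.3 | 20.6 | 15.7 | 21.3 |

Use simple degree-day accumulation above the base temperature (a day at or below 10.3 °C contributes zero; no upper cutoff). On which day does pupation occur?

day 5

Daily DD above 10.3 °C: 3.5, 7.9, 4.6, 11.2, 7.5, 6.0, 10.3, 5.4, 11.0.
Cumulative: 3.5, 11.4, 16.0, 27.2, 34.7, 40.7, 51.0, 56.4, 67.4.
The total first reaches 30 DD on day 5.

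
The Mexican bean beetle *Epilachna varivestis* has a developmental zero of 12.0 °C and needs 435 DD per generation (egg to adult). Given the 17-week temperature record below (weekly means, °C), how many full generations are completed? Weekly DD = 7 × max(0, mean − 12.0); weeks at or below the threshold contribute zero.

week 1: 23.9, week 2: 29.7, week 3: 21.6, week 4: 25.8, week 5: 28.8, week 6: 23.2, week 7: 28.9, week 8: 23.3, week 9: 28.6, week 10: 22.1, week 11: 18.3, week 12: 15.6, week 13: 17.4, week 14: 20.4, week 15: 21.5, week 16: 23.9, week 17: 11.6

2 generations

Weekly DD (7 × max(0, T̄ − 12.0)): 83.3, 123.9, 67.2, 96.6, 117.6, 78.4, 118.3, 79.1, 116.2, 70.7, 44.1, 25.2, 37.8, 58.8, 66.5, 83.3, 0.0.
Season total = 1267.0 DD.
Complete generations = ⌊1267.0 / 435⌋ = 2.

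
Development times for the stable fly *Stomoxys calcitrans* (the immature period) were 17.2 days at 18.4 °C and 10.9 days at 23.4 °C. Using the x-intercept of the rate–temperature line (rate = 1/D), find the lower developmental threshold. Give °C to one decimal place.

9.7 °C

Equal thermal constants: D₁(T₁ − T_b) = D₂(T₂ − T_b).
17.2·(18.4 − T_b) = 10.9·(23.4 − T_b)
T_b = (17.2·18.4 − 10.9·23.4) / (17.2 − 10.9) = 61.42 / 6.3 = 9.749 °C ≈ 9.7 °C.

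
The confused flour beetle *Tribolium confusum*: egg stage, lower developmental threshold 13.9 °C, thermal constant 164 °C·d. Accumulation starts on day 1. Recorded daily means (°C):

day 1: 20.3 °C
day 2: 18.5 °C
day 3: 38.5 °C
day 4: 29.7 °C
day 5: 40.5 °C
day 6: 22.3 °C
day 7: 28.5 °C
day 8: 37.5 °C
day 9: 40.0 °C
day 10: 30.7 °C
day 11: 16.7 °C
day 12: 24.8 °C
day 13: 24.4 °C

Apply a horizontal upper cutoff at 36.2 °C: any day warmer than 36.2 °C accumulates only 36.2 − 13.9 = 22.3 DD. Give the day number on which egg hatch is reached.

day 12

Daily DD above 13.9 °C (capped at 22.3): 6.4, 4.6, 22.3, 15.8, 22.3, 8.4, 14.6, 22.3, 22.3, 16.8, 2.8, 10.9, 10.5.
Cumulative: 6.4, 11.0, 33.3, 49.1, 71.4, 79.8, 94.4, 116.7, 139.0, 155.8, 158.6, 169.5, 180.0.
The total first reaches 164 DD on day 12.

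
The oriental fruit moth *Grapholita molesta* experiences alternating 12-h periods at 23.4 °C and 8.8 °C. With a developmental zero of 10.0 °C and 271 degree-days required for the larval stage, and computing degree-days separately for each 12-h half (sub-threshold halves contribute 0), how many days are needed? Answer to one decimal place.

Day half: max(0, 23.4 − 10.0) × 0.5 = 13.4 × 0.5 = 6.70 DD.
Night half: max(0, 8.8 − 10.0) × 0.5 = 0.0 × 0.5 = 0.00 DD.
Per 24 h: 6.70 DD/day.
Duration = 271 / 6.70 = 40.448 ≈ 40.4 days.

40.4 days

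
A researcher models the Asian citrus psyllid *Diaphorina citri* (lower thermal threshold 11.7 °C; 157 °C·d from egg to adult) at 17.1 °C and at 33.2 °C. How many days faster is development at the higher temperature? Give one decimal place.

21.8 days

At 17.1 °C: 157 / (17.1 − 11.7) = 157 / 5.4 = 29.074 d.
At 33.2 °C: 157 / (33.2 − 11.7) = 157 / 21.5 = 7.302 d.
Difference = |29.074 − 7.302| = 21.772 ≈ 21.8 days.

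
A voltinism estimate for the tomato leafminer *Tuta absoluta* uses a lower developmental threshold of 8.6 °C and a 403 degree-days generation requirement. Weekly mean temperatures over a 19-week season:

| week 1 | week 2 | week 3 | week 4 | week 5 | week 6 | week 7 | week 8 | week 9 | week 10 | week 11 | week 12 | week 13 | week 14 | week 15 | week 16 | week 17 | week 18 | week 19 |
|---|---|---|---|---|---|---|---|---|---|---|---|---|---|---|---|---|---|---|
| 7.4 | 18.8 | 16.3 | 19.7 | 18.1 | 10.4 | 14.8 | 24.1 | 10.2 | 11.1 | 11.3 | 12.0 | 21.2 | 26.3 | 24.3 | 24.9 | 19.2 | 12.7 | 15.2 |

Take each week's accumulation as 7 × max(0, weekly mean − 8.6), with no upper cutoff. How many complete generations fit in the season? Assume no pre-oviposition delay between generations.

2 generations

Weekly DD (7 × max(0, T̄ − 8.6)): 0.0, 71.4, 53.9, 77.7, 66.5, 12.6, 43.4, 108.5, 11.2, 17.5, 18.9, 23.8, 88.2, 123.9, 109.9, 114.1, 74.2, 28.7, 46.2.
Season total = 1090.6 DD.
Complete generations = ⌊1090.6 / 403⌋ = 2.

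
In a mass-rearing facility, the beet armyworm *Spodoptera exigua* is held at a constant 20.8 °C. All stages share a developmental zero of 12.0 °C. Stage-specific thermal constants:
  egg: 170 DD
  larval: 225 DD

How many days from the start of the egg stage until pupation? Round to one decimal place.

44.9 days

Daily accumulation at 20.8 °C = 20.8 − 12.0 = 8.8 DD/day.
Total K = 170 + 225 = 395 DD.
Total duration = 395 / 8.8 = 44.886 ≈ 44.9 days.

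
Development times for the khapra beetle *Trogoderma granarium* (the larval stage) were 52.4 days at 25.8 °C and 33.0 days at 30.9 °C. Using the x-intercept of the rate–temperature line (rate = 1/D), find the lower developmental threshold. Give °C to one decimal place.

Under the model K = D·(T − T_b), so D₁·(T₁ − T_b) = D₂·(T₂ − T_b).
52.4·(25.8 − T_b) = 33.0·(30.9 − T_b)
T_b = (52.4·25.8 − 33.0·30.9) / (52.4 − 33.0) = 332.22 / 19.4 = 17.125 °C ≈ 17.1 °C.

17.1 °C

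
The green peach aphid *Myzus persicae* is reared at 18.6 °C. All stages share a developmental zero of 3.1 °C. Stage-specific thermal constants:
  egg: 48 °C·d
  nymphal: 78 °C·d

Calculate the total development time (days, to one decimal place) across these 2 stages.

Daily accumulation at 18.6 °C = 18.6 − 3.1 = 15.5 DD/day.
Total K = 48 + 78 = 126 DD.
Total duration = 126 / 15.5 = 8.129 ≈ 8.1 days.

8.1 days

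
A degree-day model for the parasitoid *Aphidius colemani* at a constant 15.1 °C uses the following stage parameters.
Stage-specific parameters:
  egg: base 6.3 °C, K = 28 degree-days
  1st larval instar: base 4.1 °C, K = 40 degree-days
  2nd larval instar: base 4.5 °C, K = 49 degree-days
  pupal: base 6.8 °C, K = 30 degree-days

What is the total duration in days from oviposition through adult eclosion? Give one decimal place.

15.1 days

egg: 28 / (15.1 − 6.3) = 28 / 8.8 = 3.182 d.
1st larval instar: 40 / (15.1 − 4.1) = 40 / 11.0 = 3.636 d.
2nd larval instar: 49 / (15.1 − 4.5) = 49 / 10.6 = 4.623 d.
pupal: 30 / (15.1 − 6.8) = 30 / 8.3 = 3.614 d.
Sum = 15.055 ≈ 15.1 days.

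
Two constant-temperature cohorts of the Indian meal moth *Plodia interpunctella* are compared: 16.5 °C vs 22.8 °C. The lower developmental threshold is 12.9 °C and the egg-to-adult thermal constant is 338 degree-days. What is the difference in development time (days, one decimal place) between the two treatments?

59.7 days

At 16.5 °C: 338 / (16.5 − 12.9) = 338 / 3.6 = 93.889 d.
At 22.8 °C: 338 / (22.8 − 12.9) = 338 / 9.9 = 34.141 d.
Difference = |93.889 − 34.141| = 59.747 ≈ 59.7 days.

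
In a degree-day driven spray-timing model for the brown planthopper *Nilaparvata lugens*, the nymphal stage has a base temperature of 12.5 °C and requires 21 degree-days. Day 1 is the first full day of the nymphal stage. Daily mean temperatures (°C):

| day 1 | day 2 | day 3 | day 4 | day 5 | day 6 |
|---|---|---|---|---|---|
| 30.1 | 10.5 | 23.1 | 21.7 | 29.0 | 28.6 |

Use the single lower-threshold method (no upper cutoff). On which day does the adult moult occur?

day 3

Daily DD above 12.5 °C: 17.6, 0.0, 10.6, 9.2, 16.5, 16.1.
Cumulative: 17.6, 17.6, 28.2, 37.4, 53.9, 70.0.
The total first reaches 21 DD on day 3.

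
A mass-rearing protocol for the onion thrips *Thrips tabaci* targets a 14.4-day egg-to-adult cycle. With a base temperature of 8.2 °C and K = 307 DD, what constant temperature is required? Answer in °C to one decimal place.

Required daily accumulation = 307 / 14.4 = 21.319 DD/day.
T = T_base + 21.319 = 8.2 + 21.319 = 29.519 ≈ 29.5 °C.

29.5 °C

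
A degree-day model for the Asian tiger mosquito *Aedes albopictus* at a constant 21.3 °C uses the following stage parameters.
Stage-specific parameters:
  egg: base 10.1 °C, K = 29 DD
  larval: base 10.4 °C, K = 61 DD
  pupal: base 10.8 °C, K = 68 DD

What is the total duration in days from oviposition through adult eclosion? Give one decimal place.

14.7 days

egg: 29 / (21.3 − 10.1) = 29 / 11.2 = 2.589 d.
larval: 61 / (21.3 − 10.4) = 61 / 10.9 = 5.596 d.
pupal: 68 / (21.3 − 10.8) = 68 / 10.5 = 6.476 d.
Sum = 14.662 ≈ 14.7 days.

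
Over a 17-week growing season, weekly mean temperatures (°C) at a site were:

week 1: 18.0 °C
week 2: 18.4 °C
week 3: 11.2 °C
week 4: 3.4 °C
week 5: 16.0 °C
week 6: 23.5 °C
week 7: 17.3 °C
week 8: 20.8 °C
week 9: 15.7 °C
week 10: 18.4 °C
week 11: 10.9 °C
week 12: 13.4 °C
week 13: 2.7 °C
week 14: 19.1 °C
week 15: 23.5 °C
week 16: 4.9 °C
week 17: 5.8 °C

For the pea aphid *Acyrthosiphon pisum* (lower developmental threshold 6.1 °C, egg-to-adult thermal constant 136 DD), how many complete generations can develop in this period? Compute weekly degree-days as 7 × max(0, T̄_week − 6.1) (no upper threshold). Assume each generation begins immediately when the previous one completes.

Weekly DD (7 × max(0, T̄ − 6.1)): 83.3, 86.1, 35.7, 0.0, 69.3, 121.8, 78.4, 102.9, 67.2, 86.1, 33.6, 51.1, 0.0, 91.0, 121.8, 0.0, 0.0.
Season total = 1028.3 DD.
Complete generations = ⌊1028.3 / 136⌋ = 7.

7 generations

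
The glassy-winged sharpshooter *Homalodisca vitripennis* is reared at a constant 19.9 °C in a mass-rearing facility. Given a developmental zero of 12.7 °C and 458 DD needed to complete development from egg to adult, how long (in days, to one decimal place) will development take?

Daily accumulation = 19.9 − 12.7 = 7.2 DD/day.
Duration = 458 / 7.2 = 63.611 ≈ 63.6 days.

63.6 days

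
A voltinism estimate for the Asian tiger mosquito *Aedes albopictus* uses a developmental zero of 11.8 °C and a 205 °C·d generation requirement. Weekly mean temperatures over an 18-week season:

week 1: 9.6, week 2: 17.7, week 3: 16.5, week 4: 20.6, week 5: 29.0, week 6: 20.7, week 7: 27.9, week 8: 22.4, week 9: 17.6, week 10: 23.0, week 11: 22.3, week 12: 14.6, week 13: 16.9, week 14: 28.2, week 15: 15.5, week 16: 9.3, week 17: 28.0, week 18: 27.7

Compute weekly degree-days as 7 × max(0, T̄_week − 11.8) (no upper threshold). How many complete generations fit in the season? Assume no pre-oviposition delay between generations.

Weekly DD (7 × max(0, T̄ − 11.8)): 0.0, 41.3, 32.9, 61.6, 120.4, 62.3, 112.7, 74.2, 40.6, 78.4, 73.5, 19.6, 35.7, 114.8, 25.9, 0.0, 113.4, 111.3.
Season total = 1118.6 DD.
Complete generations = ⌊1118.6 / 205⌋ = 5.

5 generations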